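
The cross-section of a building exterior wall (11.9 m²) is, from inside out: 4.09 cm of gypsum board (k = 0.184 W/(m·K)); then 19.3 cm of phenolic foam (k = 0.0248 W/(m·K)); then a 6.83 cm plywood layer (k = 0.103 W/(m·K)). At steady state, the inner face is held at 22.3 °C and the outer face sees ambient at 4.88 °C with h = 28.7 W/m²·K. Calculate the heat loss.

Series thermal resistances, inner to outer:
  R_gypsum board = L/(kA) = 0.0409/(0.184·11.9) = 0.01868 K/W
  R_phenolic foam = L/(kA) = 0.193/(0.0248·11.9) = 0.6540 K/W
  R_plywood = L/(kA) = 0.0683/(0.103·11.9) = 0.05572 K/W
  R_conv,out = 1/(hA) = 1/(28.7·11.9) = 0.002928 K/W
ΣR = 0.01868 + 0.6540 + 0.05572 + 0.002928 = 0.7313 K/W
Q = ΔT/ΣR = (22.3 °C − 4.88 °C)/0.7313 = 23.8 W

Q = 23.8 W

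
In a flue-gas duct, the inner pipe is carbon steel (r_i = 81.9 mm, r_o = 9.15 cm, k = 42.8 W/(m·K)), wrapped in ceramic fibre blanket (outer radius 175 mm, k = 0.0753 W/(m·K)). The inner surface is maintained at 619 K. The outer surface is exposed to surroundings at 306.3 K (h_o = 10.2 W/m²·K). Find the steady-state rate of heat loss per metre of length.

Q' = 214 W/m

Series thermal resistances, inner to outer:
  R'_carbon steel = ln(0.0915/0.0819)/(2πk) = 0.1108/(2π·42.8) = 4.122×10^-4 m·K/W
  R'_ceramic fibre blanket = ln(0.175/0.0915)/(2πk) = 0.6484/(2π·0.0753) = 1.371 m·K/W
  R'_conv,out = 1/(2πr h) = 1/(2π·0.175·10.2) = 0.08916 m·K/W
ΣR = 4.122×10^-4 + 1.371 + 0.08916 = 1.461 m·K/W
Q' = ΔT/ΣR = (619 K − 306.3 K)/1.461 = 214 W/m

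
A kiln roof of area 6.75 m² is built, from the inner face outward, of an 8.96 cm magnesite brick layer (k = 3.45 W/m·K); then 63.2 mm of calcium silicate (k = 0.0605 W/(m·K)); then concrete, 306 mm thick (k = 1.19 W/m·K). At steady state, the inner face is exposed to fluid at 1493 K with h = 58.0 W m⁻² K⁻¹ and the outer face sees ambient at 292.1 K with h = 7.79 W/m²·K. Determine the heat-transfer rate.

Series thermal resistances, inner to outer:
  R_conv,in = 1/(hA) = 1/(58.0·6.75) = 0.002554 K/W
  R_magnesite brick = L/(kA) = 0.0896/(3.45·6.75) = 0.003848 K/W
  R_calcium silicate = L/(kA) = 0.0632/(0.0605·6.75) = 0.1548 K/W
  R_concrete = L/(kA) = 0.306/(1.19·6.75) = 0.03810 K/W
  R_conv,out = 1/(hA) = 1/(7.79·6.75) = 0.01902 K/W
ΣR = 0.002554 + 0.003848 + 0.1548 + 0.03810 + 0.01902 = 0.2183 K/W
Q = ΔT/ΣR = (1493 K − 292.1 K)/0.2183 = 5500 W

Q = 5.50 kW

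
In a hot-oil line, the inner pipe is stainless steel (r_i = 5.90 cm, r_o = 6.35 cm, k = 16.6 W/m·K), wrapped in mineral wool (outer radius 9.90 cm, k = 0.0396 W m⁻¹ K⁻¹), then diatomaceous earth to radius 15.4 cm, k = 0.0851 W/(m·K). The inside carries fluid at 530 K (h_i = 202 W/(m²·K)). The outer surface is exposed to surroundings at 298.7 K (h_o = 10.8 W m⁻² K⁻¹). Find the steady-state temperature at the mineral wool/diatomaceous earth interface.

Resistance network (inner→outer):
  R'_conv,in = 1/(2πr h) = 1/(2π·0.0590·202) = 0.01335 m·K/W
  R'_stainless steel = ln(0.0635/0.0590)/(2πk) = 0.07350/(2π·16.6) = 7.047×10^-4 m·K/W
  R'_mineral wool = ln(0.0990/0.0635)/(2πk) = 0.4441/(2π·0.0396) = 1.785 m·K/W
  R'_diatomaceous earth = ln(0.154/0.0990)/(2πk) = 0.4418/(2π·0.0851) = 0.8263 m·K/W
  R'_conv,out = 1/(2πr h) = 1/(2π·0.154·10.8) = 0.09569 m·K/W
ΣR = 0.01335 + 7.047×10^-4 + 1.785 + 0.8263 + 0.09569 = 2.721 m·K/W
Q' = ΔT/ΣR = (530 K − 298.7 K)/2.721 = 85.01 W/m
From the inner boundary to the mineral wool/diatomaceous earth interface, ΣR_partial = 1.799 m·K/W.
T_interface = T_in − Q'·ΣR_partial = 530 K − (85.01)(1.799) = 377 K

T = 377 K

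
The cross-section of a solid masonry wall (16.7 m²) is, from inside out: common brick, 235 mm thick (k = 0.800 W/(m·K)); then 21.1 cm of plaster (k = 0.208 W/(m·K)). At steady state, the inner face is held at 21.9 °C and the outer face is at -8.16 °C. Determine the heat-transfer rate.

Q = 384 W

Resistance network (inner→outer):
  R_common brick = L/(kA) = 0.235/(0.800·16.7) = 0.01759 K/W
  R_plaster = L/(kA) = 0.211/(0.208·16.7) = 0.06074 K/W
ΣR = 0.01759 + 0.06074 = 0.07833 K/W
Q = ΔT/ΣR = (21.9 °C − -8.16 °C)/0.07833 = 384 W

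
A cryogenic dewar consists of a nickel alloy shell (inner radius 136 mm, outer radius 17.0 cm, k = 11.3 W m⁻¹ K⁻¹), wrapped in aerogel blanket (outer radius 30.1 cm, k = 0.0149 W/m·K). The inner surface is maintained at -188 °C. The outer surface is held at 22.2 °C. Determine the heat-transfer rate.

Q = 15.4 W

Series thermal resistances, inner to outer:
  R_nickel alloy = (1/0.136 − 1/0.170)/(4πk) = 1.471/(4π·11.3) = 0.01036 K/W
  R_aerogel blanket = (1/0.170 − 1/0.301)/(4πk) = 2.560/(4π·0.0149) = 13.67 K/W
ΣR = 0.01036 + 13.67 = 13.68 K/W
Q = ΔT/ΣR = (-188 °C − 22.2 °C)/13.68 = -15.4 W
(Negative Q ⇒ heat flows inward; heat gain = 15.4 W.)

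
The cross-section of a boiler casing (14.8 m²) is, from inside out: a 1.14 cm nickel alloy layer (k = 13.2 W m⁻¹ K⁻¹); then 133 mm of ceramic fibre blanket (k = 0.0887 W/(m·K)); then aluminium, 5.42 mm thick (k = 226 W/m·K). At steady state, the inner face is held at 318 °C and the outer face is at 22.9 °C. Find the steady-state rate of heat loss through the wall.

Q = 2.91 kW

Treat each layer as a resistance in series:
  R_nickel alloy = L/(kA) = 0.0114/(13.2·14.8) = 5.835×10^-5 K/W
  R_ceramic fibre blanket = L/(kA) = 0.133/(0.0887·14.8) = 0.1013 K/W
  R_aluminium = L/(kA) = 0.00542/(226·14.8) = 1.620×10^-6 K/W
ΣR = 5.835×10^-5 + 0.1013 + 1.620×10^-6 = 0.1014 K/W
Q = ΔT/ΣR = (318 °C − 22.9 °C)/0.1014 = 2910 W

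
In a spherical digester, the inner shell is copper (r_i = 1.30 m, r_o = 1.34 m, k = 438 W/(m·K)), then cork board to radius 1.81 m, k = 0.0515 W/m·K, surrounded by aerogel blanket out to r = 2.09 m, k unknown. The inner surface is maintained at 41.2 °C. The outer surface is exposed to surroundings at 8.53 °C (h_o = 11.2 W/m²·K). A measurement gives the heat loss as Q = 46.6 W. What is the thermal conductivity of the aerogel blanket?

k = 0.0147 W/m·K

ΣR = ΔT/Q = |41.2 − 8.53|/46.6 = 0.7011 K/W
Known resistances:
  R_copper = (1/1.30 − 1/1.34)/(4πk) = 0.02296/(4π·438) = 4.172×10^-6 K/W
  R_cork board = (1/1.34 − 1/1.81)/(4πk) = 0.1938/(4π·0.0515) = 0.2994 K/W
  R_conv,out = 1/(4πr²h) = 1/(4π·2.09²·11.2) = 0.001627 K/W
R_aerogel blanket = ΣR − ΣR_known = 0.7011 − 0.3010 = 0.4001 K/W
(1/r₁−1/r₂)/(4πk) = 0.4001 ⇒ k = 0.07402/(4π·0.4001) = 0.0147 W/m·K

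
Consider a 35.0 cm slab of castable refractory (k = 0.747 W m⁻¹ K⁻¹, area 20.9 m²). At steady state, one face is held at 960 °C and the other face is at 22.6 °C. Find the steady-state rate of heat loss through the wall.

Q = kA·ΔT/L = 0.747 × 20.9 × |960 °C − 22.6 °C| / 0.350 = 41800 W

Q = 41800 W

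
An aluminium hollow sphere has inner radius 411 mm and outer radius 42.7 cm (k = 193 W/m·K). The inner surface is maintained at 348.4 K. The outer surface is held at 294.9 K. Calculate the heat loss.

Q = 4πk·ΔT/(1/r₁ − 1/r₂) = 4π × 193 × 53.5 / (1/0.411 − 1/0.427) = 1.42×10^6 W

Q = 1.42×10^6 W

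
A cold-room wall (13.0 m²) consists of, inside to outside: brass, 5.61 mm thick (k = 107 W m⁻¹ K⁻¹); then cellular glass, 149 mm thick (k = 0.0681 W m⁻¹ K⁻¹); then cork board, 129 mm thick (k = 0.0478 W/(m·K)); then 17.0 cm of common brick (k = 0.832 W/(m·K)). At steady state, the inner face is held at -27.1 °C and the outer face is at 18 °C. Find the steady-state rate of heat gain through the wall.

Treat each layer as a resistance in series:
  R_brass = L/(kA) = 0.00561/(107·13.0) = 4.033×10^-6 K/W
  R_cellular glass = L/(kA) = 0.149/(0.0681·13.0) = 0.1683 K/W
  R_cork board = L/(kA) = 0.129/(0.0478·13.0) = 0.2076 K/W
  R_common brick = L/(kA) = 0.170/(0.832·13.0) = 0.01572 K/W
ΣR = 4.033×10^-6 + 0.1683 + 0.2076 + 0.01572 = 0.3916 K/W
Q = ΔT/ΣR = (-27.1 °C − 18 °C)/0.3916 = -115 W
(Negative Q ⇒ heat flows inward; heat gain = 115 W.)

Q = 115 W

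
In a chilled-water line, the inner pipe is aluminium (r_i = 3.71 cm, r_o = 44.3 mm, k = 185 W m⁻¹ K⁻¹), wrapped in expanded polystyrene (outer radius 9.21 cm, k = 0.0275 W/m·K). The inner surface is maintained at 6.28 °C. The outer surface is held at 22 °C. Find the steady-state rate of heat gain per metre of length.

Q' = 3.71 W/m

Series thermal resistances, inner to outer:
  R'_aluminium = ln(0.0443/0.0371)/(2πk) = 0.1774/(2π·185) = 1.526×10^-4 m·K/W
  R'_expanded polystyrene = ln(0.0921/0.0443)/(2πk) = 0.7319/(2π·0.0275) = 4.236 m·K/W
ΣR = 1.526×10^-4 + 4.236 = 4.236 m·K/W
Q' = ΔT/ΣR = (6.28 °C − 22 °C)/4.236 = -3.71 W/m
(Negative Q' ⇒ heat flows inward; heat gain = 3.71 W/m.)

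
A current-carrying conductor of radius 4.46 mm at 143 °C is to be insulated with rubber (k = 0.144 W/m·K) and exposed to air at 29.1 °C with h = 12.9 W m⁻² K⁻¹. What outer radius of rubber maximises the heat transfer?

r_cr = 1.12 cm

For a cylinder, r_cr = k_ins/h = 0.144/12.9 = 0.0112 m = 1.12 cm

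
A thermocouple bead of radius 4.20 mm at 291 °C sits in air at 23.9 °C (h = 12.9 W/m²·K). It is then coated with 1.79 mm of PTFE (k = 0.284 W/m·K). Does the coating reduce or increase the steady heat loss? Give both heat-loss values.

increases: 0.764 → 1.39 W

Critical radius for a sphere: r_cr = 2k/h = 0.0440 m = 4.40 cm.
Outer radius after coating: r₂ = 0.00420 + 0.00179 = 0.00599 m.
Since r₁ < r_cr and r₂ ≤ r_cr, the coating moves toward the maximum at r_cr — heat loss rises.
Bare: R = 1/(4πr₁²h) = 349.7 K/W; Q = 267.1/349.7 = 0.764 W.
Coated: R = R_cond + R_conv = 191.9 K/W; Q = 267.1/191.9 = 1.39 W.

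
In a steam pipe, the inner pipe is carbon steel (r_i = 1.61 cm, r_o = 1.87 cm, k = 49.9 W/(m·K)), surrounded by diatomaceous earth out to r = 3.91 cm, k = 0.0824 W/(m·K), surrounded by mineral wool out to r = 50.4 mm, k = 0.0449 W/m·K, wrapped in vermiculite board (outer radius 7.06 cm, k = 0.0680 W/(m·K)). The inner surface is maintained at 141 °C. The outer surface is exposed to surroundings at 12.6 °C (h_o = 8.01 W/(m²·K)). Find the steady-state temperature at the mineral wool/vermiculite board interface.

Resistance network (inner→outer):
  R'_carbon steel = ln(0.0187/0.0161)/(2πk) = 0.1497/(2π·49.9) = 4.775×10^-4 m·K/W
  R'_diatomaceous earth = ln(0.0391/0.0187)/(2πk) = 0.7376/(2π·0.0824) = 1.425 m·K/W
  R'_mineral wool = ln(0.0504/0.0391)/(2πk) = 0.2539/(2π·0.0449) = 0.8999 m·K/W
  R'_vermiculite board = ln(0.0706/0.0504)/(2πk) = 0.3370/(2π·0.0680) = 0.7888 m·K/W
  R'_conv,out = 1/(2πr h) = 1/(2π·0.0706·8.01) = 0.2814 m·K/W
ΣR = 4.775×10^-4 + 1.425 + 0.8999 + 0.7888 + 0.2814 = 3.396 m·K/W
Q' = ΔT/ΣR = (141 °C − 12.6 °C)/3.396 = 37.81 W/m
From the inner boundary to the mineral wool/vermiculite board interface, ΣR_partial = 2.325 m·K/W.
T_interface = T_in − Q'·ΣR_partial = 141 °C − (37.81)(2.325) = 53.1 °C

T = 53.1 °C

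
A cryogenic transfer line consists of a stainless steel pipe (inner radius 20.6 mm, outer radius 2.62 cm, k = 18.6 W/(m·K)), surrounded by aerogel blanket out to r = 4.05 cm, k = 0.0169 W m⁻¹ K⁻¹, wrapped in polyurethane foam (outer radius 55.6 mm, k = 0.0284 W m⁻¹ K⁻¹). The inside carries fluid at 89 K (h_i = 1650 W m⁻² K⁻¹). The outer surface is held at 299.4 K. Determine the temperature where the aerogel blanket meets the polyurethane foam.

Treat each layer as a resistance in series:
  R'_conv,in = 1/(2πr h) = 1/(2π·0.0206·1650) = 0.004682 m·K/W
  R'_stainless steel = ln(0.0262/0.0206)/(2πk) = 0.2405/(2π·18.6) = 0.002058 m·K/W
  R'_aerogel blanket = ln(0.0405/0.0262)/(2πk) = 0.4355/(2π·0.0169) = 4.102 m·K/W
  R'_polyurethane foam = ln(0.0556/0.0405)/(2πk) = 0.3169/(2π·0.0284) = 1.776 m·K/W
ΣR = 0.004682 + 0.002058 + 4.102 + 1.776 = 5.885 m·K/W
Q' = ΔT/ΣR = (89 K − 299.4 K)/5.885 = -35.75 W/m
From the inner boundary to the aerogel blanket/polyurethane foam interface, ΣR_partial = 4.109 m·K/W.
T_interface = T_in − Q'·ΣR_partial = 89 K − (-35.75)(4.109) = 235.9 K

T = 235.9 K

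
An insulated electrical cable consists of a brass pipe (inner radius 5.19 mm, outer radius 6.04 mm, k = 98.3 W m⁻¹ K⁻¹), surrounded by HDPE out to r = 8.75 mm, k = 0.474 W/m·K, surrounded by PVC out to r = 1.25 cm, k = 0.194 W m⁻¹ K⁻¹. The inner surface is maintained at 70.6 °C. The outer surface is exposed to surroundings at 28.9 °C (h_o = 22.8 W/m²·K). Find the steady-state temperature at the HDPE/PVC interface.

Series thermal resistances, inner to outer:
  R'_brass = ln(0.00604/0.00519)/(2πk) = 0.1517/(2π·98.3) = 2.456×10^-4 m·K/W
  R'_HDPE = ln(0.00875/0.00604)/(2πk) = 0.3706/(2π·0.474) = 0.1245 m·K/W
  R'_PVC = ln(0.0125/0.00875)/(2πk) = 0.3567/(2π·0.194) = 0.2926 m·K/W
  R'_conv,out = 1/(2πr h) = 1/(2π·0.0125·22.8) = 0.5584 m·K/W
ΣR = 2.456×10^-4 + 0.1245 + 0.2926 + 0.5584 = 0.9757 m·K/W
Q' = ΔT/ΣR = (70.6 °C − 28.9 °C)/0.9757 = 42.74 W/m
From the inner boundary to the HDPE/PVC interface, ΣR_partial = 0.1247 m·K/W.
T_interface = T_in − Q'·ΣR_partial = 70.6 °C − (42.74)(0.1247) = 65.3 °C

T = 65.3 °C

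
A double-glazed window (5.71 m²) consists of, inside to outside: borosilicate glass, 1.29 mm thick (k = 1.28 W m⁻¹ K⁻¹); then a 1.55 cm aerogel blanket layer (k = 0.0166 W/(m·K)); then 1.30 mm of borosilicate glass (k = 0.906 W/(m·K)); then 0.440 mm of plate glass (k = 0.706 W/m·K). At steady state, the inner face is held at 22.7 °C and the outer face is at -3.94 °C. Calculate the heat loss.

Q = 162 W

Resistance network (inner→outer):
  R_borosilicate glass = L/(kA) = 0.00129/(1.28·5.71) = 1.765×10^-4 K/W
  R_aerogel blanket = L/(kA) = 0.0155/(0.0166·5.71) = 0.1635 K/W
  R_borosilicate glass = L/(kA) = 0.00130/(0.906·5.71) = 2.513×10^-4 K/W
  R_plate glass = L/(kA) = 4.40×10^-4/(0.706·5.71) = 1.091×10^-4 K/W
ΣR = 1.765×10^-4 + 0.1635 + 2.513×10^-4 + 1.091×10^-4 = 0.1640 K/W
Q = ΔT/ΣR = (22.7 °C − -3.94 °C)/0.1640 = 162 W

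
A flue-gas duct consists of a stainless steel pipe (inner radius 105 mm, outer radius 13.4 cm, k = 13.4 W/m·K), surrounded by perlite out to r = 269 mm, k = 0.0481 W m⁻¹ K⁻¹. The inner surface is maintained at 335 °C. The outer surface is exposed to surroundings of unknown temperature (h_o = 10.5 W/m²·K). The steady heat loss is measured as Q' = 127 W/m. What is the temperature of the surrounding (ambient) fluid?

Series resistances:
  R'_stainless steel = ln(0.134/0.105)/(2πk) = 0.2439/(2π·13.4) = 0.002897 m·K/W
  R'_perlite = ln(0.269/0.134)/(2πk) = 0.6969/(2π·0.0481) = 2.306 m·K/W
  R'_conv,out = 1/(2πr h) = 1/(2π·0.269·10.5) = 0.05635 m·K/W
ΣR = 2.365 m·K/W
ΔT = Q'·ΣR = 127 × 2.365 = 300.4 K
Heat flows outward, so T_out = T_in − ΔT = 335 − 300.4 = 34.6 °C

T_out = 34.6 °C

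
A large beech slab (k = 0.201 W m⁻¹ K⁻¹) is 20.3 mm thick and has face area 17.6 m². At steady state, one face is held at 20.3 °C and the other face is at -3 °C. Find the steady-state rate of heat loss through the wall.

Q = kA·ΔT/L = 0.201 × 17.6 × |20.3 °C − -3 °C| / 0.0203 = 4060 W

Q = 4060 W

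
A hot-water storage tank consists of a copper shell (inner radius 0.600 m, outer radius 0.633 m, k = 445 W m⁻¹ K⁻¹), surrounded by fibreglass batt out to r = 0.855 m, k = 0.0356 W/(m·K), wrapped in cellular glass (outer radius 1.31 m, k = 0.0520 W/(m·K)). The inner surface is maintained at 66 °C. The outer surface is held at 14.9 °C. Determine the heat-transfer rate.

Q = 33.2 W

Treat each layer as a resistance in series:
  R_copper = (1/0.600 − 1/0.633)/(4πk) = 0.08689/(4π·445) = 1.554×10^-5 K/W
  R_fibreglass batt = (1/0.633 − 1/0.855)/(4πk) = 0.4102/(4π·0.0356) = 0.9169 K/W
  R_cellular glass = (1/0.855 − 1/1.31)/(4πk) = 0.4062/(4π·0.0520) = 0.6217 K/W
ΣR = 1.554×10^-5 + 0.9169 + 0.6217 = 1.539 K/W
Q = ΔT/ΣR = (66 °C − 14.9 °C)/1.539 = 33.2 W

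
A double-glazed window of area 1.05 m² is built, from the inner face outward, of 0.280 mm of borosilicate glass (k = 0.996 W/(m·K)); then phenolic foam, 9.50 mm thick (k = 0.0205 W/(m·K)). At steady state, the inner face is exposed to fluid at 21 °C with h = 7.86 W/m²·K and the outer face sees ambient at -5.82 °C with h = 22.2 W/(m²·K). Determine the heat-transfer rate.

Q = 44.3 W

Resistance network (inner→outer):
  R_conv,in = 1/(hA) = 1/(7.86·1.05) = 0.1212 K/W
  R_borosilicate glass = L/(kA) = 2.80×10^-4/(0.996·1.05) = 2.677×10^-4 K/W
  R_phenolic foam = L/(kA) = 0.00950/(0.0205·1.05) = 0.4413 K/W
  R_conv,out = 1/(hA) = 1/(22.2·1.05) = 0.04290 K/W
ΣR = 0.1212 + 2.677×10^-4 + 0.4413 + 0.04290 = 0.6057 K/W
Q = ΔT/ΣR = (21 °C − -5.82 °C)/0.6057 = 44.3 W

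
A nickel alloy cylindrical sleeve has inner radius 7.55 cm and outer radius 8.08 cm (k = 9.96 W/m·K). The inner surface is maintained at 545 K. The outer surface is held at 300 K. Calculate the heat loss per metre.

Q' = 2πk·ΔT/ln(r₂/r₁) = 2π × 9.96 × 245 / ln(0.0808/0.0755) = 2.26×10^5 W/m

Q' = 2.26×10^5 W/m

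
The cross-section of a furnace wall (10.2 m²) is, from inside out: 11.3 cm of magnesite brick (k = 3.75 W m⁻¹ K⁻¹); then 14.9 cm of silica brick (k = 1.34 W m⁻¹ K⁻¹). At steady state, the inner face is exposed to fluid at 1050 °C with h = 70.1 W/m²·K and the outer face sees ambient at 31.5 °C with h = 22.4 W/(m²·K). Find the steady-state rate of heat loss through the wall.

Q = 51900 W

Series thermal resistances, inner to outer:
  R_conv,in = 1/(hA) = 1/(70.1·10.2) = 0.001399 K/W
  R_magnesite brick = L/(kA) = 0.113/(3.75·10.2) = 0.002954 K/W
  R_silica brick = L/(kA) = 0.149/(1.34·10.2) = 0.01090 K/W
  R_conv,out = 1/(hA) = 1/(22.4·10.2) = 0.004377 K/W
ΣR = 0.001399 + 0.002954 + 0.01090 + 0.004377 = 0.01963 K/W
Q = ΔT/ΣR = (1050 °C − 31.5 °C)/0.01963 = 51900 W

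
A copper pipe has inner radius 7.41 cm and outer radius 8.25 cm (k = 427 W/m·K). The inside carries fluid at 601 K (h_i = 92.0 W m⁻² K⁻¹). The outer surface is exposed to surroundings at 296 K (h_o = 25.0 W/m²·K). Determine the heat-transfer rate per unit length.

Resistance network (inner→outer):
  R'_conv,in = 1/(2πr h) = 1/(2π·0.0741·92.0) = 0.02335 m·K/W
  R'_copper = ln(0.0825/0.0741)/(2πk) = 0.1074/(2π·427) = 4.002×10^-5 m·K/W
  R'_conv,out = 1/(2πr h) = 1/(2π·0.0825·25.0) = 0.07717 m·K/W
ΣR = 0.02335 + 4.002×10^-5 + 0.07717 = 0.1006 m·K/W
Q' = ΔT/ΣR = (601 K − 296 K)/0.1006 = 3030 W/m

Q' = 3.03 kW/m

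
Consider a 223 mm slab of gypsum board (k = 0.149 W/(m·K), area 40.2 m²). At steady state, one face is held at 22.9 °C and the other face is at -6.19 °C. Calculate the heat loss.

Q = 781 W

Q = kA·ΔT/L = 0.149 × 40.2 × |22.9 °C − -6.19 °C| / 0.223 = 781 W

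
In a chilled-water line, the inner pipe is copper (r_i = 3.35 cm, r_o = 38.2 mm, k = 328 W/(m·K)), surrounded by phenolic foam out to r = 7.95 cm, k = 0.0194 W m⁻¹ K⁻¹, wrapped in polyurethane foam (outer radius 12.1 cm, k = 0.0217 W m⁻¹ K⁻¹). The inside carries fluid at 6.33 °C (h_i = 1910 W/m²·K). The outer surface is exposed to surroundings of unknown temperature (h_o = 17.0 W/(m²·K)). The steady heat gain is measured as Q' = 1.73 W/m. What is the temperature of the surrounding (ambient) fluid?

T_out = 22.2 °C

Series resistances:
  R'_conv,in = 1/(2πr h) = 1/(2π·0.0335·1910) = 0.002487 m·K/W
  R'_copper = ln(0.0382/0.0335)/(2πk) = 0.1313/(2π·328) = 6.371×10^-5 m·K/W
  R'_phenolic foam = ln(0.0795/0.0382)/(2πk) = 0.7329/(2π·0.0194) = 6.013 m·K/W
  R'_polyurethane foam = ln(0.121/0.0795)/(2πk) = 0.4200/(2π·0.0217) = 3.081 m·K/W
  R'_conv,out = 1/(2πr h) = 1/(2π·0.121·17.0) = 0.07737 m·K/W
ΣR = 9.173 m·K/W
ΔT = Q'·ΣR = 1.73 × 9.173 = 15.87 K
Heat flows inward, so T_out = T_in + ΔT = 6.33 + 15.87 = 22.2 °C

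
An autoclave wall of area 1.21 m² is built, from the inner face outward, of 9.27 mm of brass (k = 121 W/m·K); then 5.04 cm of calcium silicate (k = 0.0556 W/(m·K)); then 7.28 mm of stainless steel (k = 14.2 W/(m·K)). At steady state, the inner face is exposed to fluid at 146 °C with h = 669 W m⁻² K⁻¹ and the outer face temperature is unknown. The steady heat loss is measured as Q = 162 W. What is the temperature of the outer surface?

T_out = 24.4 °C

Sum the resistances:
  R_conv,in = 1/(hA) = 1/(669·1.21) = 0.001235 K/W
  R_brass = L/(kA) = 0.00927/(121·1.21) = 6.332×10^-5 K/W
  R_calcium silicate = L/(kA) = 0.0504/(0.0556·1.21) = 0.7492 K/W
  R_stainless steel = L/(kA) = 0.00728/(14.2·1.21) = 4.237×10^-4 K/W
ΣR = 0.7509 K/W
ΔT = Q·ΣR = 162 × 0.7509 = 121.6 K
Heat flows outward, so T_out = T_in − ΔT = 146 − 121.6 = 24.4 °C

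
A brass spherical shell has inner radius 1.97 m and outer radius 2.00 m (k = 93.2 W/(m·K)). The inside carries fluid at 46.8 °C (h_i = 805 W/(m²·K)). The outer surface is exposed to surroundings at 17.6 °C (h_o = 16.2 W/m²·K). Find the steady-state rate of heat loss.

Treat each layer as a resistance in series:
  R_conv,in = 1/(4πr²h) = 1/(4π·1.97²·805) = 2.547×10^-5 K/W
  R_brass = (1/1.97 − 1/2.00)/(4πk) = 0.007614/(4π·93.2) = 6.501×10^-6 K/W
  R_conv,out = 1/(4πr²h) = 1/(4π·2.00²·16.2) = 0.001228 K/W
ΣR = 2.547×10^-5 + 6.501×10^-6 + 0.001228 = 0.001260 K/W
Q = ΔT/ΣR = (46.8 °C − 17.6 °C)/0.001260 = 23200 W

Q = 23.2 kW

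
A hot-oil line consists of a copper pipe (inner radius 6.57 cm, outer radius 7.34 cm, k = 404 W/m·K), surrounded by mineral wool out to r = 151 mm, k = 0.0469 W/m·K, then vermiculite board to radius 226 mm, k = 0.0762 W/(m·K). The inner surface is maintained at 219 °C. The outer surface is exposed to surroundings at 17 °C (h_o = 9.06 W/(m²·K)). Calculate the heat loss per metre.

Q' = 60.0 W/m

Treat each layer as a resistance in series:
  R'_copper = ln(0.0734/0.0657)/(2πk) = 0.1108/(2π·404) = 4.366×10^-5 m·K/W
  R'_mineral wool = ln(0.151/0.0734)/(2πk) = 0.7214/(2π·0.0469) = 2.448 m·K/W
  R'_vermiculite board = ln(0.226/0.151)/(2πk) = 0.4033/(2π·0.0762) = 0.8423 m·K/W
  R'_conv,out = 1/(2πr h) = 1/(2π·0.226·9.06) = 0.07773 m·K/W
ΣR = 4.366×10^-5 + 2.448 + 0.8423 + 0.07773 = 3.368 m·K/W
Q' = ΔT/ΣR = (219 °C − 17 °C)/3.368 = 60.0 W/m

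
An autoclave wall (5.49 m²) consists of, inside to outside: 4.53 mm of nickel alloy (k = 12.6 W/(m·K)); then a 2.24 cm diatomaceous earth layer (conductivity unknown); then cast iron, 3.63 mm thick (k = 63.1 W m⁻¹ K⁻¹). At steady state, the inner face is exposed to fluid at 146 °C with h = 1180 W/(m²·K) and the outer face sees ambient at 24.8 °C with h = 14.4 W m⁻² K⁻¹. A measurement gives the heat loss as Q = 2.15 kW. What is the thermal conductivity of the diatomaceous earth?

ΣR = ΔT/Q = |146 − 24.8|/2150 = 0.05637 K/W
Known resistances:
  R_conv,in = 1/(hA) = 1/(1180·5.49) = 1.544×10^-4 K/W
  R_nickel alloy = L/(kA) = 0.00453/(12.6·5.49) = 6.549×10^-5 K/W
  R_cast iron = L/(kA) = 0.00363/(63.1·5.49) = 1.048×10^-5 K/W
  R_conv,out = 1/(hA) = 1/(14.4·5.49) = 0.01265 K/W
R_diatomaceous earth = ΣR − ΣR_known = 0.05637 − 0.01288 = 0.04349 K/W
L/(kA) = 0.04349 ⇒ k = 0.0224/(0.04349·5.49) = 0.0938 W/m·K

k = 0.0938 W/m·K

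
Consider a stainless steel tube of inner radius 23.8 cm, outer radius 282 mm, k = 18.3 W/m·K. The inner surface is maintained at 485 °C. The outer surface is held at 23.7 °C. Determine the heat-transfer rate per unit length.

Q' = 2πk·ΔT/ln(r₂/r₁) = 2π × 18.3 × 461.3 / ln(0.282/0.238) = 3.13×10^5 W/m

Q' = 3.13×10^5 W/m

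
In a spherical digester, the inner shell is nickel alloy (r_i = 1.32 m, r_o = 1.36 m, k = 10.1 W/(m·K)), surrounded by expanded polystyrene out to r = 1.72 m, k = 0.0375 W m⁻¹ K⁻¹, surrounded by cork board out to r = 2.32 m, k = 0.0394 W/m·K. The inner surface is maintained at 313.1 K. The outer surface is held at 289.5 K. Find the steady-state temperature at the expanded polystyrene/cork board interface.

T = 300.9 K

Series thermal resistances, inner to outer:
  R_nickel alloy = (1/1.32 − 1/1.36)/(4πk) = 0.02228/(4π·10.1) = 1.756×10^-4 K/W
  R_expanded polystyrene = (1/1.36 − 1/1.72)/(4πk) = 0.1539/(4π·0.0375) = 0.3266 K/W
  R_cork board = (1/1.72 − 1/2.32)/(4πk) = 0.1504/(4π·0.0394) = 0.3037 K/W
ΣR = 1.756×10^-4 + 0.3266 + 0.3037 = 0.6305 K/W
Q = ΔT/ΣR = (313.1 K − 289.5 K)/0.6305 = 37.43 W
From the inner boundary to the expanded polystyrene/cork board interface, ΣR_partial = 0.3268 K/W.
T_interface = T_in − Q·ΣR_partial = 313.1 K − (37.43)(0.3268) = 300.9 K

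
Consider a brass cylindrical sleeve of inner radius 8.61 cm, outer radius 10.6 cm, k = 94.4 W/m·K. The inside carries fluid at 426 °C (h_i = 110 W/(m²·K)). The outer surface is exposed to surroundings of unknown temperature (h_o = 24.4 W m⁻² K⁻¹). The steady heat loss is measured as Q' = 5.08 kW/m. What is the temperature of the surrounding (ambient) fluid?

Series resistances:
  R'_conv,in = 1/(2πr h) = 1/(2π·0.0861·110) = 0.01680 m·K/W
  R'_brass = ln(0.106/0.0861)/(2πk) = 0.2079/(2π·94.4) = 3.506×10^-4 m·K/W
  R'_conv,out = 1/(2πr h) = 1/(2π·0.106·24.4) = 0.06154 m·K/W
ΣR = 0.07869 m·K/W
ΔT = Q'·ΣR = 5080 × 0.07869 = 399.7 K
Heat flows outward, so T_out = T_in − ΔT = 426 − 399.7 = 26.3 °C

T_out = 26.3 °C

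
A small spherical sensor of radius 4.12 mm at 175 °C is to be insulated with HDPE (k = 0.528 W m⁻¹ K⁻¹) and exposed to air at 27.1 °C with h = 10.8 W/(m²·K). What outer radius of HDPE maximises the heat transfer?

r_cr = 9.78 cm

For a sphere, r_cr = 2k_ins/h = 2·0.528/10.8 = 0.0978 m = 9.78 cm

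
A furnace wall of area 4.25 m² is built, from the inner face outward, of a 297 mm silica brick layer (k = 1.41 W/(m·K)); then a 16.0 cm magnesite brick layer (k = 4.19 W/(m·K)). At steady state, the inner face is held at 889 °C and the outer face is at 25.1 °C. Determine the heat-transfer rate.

Q = 14.8 kW

Resistance network (inner→outer):
  R_silica brick = L/(kA) = 0.297/(1.41·4.25) = 0.04956 K/W
  R_magnesite brick = L/(kA) = 0.160/(4.19·4.25) = 0.008985 K/W
ΣR = 0.04956 + 0.008985 = 0.05854 K/W
Q = ΔT/ΣR = (889 °C − 25.1 °C)/0.05854 = 14800 W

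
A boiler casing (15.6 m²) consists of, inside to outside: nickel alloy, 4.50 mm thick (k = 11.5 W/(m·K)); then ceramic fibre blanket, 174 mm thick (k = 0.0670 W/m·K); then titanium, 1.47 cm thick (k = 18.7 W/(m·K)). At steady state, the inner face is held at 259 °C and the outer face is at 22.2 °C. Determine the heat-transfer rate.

Q = 1420 W

Resistance network (inner→outer):
  R_nickel alloy = L/(kA) = 0.00450/(11.5·15.6) = 2.508×10^-5 K/W
  R_ceramic fibre blanket = L/(kA) = 0.174/(0.0670·15.6) = 0.1665 K/W
  R_titanium = L/(kA) = 0.0147/(18.7·15.6) = 5.039×10^-5 K/W
ΣR = 2.508×10^-5 + 0.1665 + 5.039×10^-5 = 0.1666 K/W
Q = ΔT/ΣR = (259 °C − 22.2 °C)/0.1666 = 1420 W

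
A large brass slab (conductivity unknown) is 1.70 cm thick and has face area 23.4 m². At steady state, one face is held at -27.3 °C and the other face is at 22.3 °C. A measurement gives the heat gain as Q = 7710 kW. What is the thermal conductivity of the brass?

ΣR = ΔT/Q = |-27.3 − 22.3|/7.71×10^6 = 6.433×10^-6 K/W
L/(kA) = 6.433×10^-6 ⇒ k = 0.0170/(6.433×10^-6·23.4) = 113 W/m·K

k = 113 W/m·K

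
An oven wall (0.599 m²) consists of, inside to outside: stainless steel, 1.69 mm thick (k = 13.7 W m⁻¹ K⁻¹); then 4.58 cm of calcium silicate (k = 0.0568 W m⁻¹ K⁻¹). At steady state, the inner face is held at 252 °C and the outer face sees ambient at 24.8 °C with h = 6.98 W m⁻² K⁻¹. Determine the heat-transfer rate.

Resistance network (inner→outer):
  R_stainless steel = L/(kA) = 0.00169/(13.7·0.599) = 2.059×10^-4 K/W
  R_calcium silicate = L/(kA) = 0.0458/(0.0568·0.599) = 1.346 K/W
  R_conv,out = 1/(hA) = 1/(6.98·0.599) = 0.2392 K/W
ΣR = 2.059×10^-4 + 1.346 + 0.2392 = 1.585 K/W
Q = ΔT/ΣR = (252 °C − 24.8 °C)/1.585 = 143 W

Q = 143 W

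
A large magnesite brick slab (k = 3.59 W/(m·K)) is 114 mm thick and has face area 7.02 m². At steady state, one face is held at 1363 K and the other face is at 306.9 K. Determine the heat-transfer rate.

Q = 233 kW

Q = kA·ΔT/L = 3.59 × 7.02 × |1363 K − 306.9 K| / 0.114 = 2.33×10^5 W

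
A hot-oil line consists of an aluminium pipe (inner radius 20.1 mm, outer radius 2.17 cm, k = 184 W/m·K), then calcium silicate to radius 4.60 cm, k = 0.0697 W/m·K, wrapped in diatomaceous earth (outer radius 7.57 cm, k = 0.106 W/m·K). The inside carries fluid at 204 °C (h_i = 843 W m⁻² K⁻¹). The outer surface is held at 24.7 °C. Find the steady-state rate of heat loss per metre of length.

Series thermal resistances, inner to outer:
  R'_conv,in = 1/(2πr h) = 1/(2π·0.0201·843) = 0.009393 m·K/W
  R'_aluminium = ln(0.0217/0.0201)/(2πk) = 0.07659/(2π·184) = 6.625×10^-5 m·K/W
  R'_calcium silicate = ln(0.0460/0.0217)/(2πk) = 0.7513/(2π·0.0697) = 1.716 m·K/W
  R'_diatomaceous earth = ln(0.0757/0.0460)/(2πk) = 0.4981/(2π·0.106) = 0.7479 m·K/W
ΣR = 0.009393 + 6.625×10^-5 + 1.716 + 0.7479 = 2.473 m·K/W
Q' = ΔT/ΣR = (204 °C − 24.7 °C)/2.473 = 72.5 W/m

Q' = 72.5 W/m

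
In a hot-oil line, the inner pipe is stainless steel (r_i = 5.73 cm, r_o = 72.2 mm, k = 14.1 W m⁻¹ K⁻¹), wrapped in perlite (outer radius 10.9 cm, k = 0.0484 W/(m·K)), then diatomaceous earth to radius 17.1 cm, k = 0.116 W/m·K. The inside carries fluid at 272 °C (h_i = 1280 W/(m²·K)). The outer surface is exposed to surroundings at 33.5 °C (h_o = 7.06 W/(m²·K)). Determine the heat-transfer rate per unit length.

Q' = 113 W/m

Series thermal resistances, inner to outer:
  R'_conv,in = 1/(2πr h) = 1/(2π·0.0573·1280) = 0.002170 m·K/W
  R'_stainless steel = ln(0.0722/0.0573)/(2πk) = 0.2311/(2π·14.1) = 0.002609 m·K/W
  R'_perlite = ln(0.109/0.0722)/(2πk) = 0.4119/(2π·0.0484) = 1.354 m·K/W
  R'_diatomaceous earth = ln(0.171/0.109)/(2πk) = 0.4503/(2π·0.116) = 0.6178 m·K/W
  R'_conv,out = 1/(2πr h) = 1/(2π·0.171·7.06) = 0.1318 m·K/W
ΣR = 0.002170 + 0.002609 + 1.354 + 0.6178 + 0.1318 = 2.108 m·K/W
Q' = ΔT/ΣR = (272 °C − 33.5 °C)/2.108 = 113 W/m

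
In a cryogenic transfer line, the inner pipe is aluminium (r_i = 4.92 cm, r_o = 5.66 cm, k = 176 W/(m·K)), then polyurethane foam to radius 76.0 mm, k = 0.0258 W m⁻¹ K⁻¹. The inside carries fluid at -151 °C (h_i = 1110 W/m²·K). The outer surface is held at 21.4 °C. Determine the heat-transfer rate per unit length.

Resistance network (inner→outer):
  R'_conv,in = 1/(2πr h) = 1/(2π·0.0492·1110) = 0.002914 m·K/W
  R'_aluminium = ln(0.0566/0.0492)/(2πk) = 0.1401/(2π·176) = 1.267×10^-4 m·K/W
  R'_polyurethane foam = ln(0.0760/0.0566)/(2πk) = 0.2947/(2π·0.0258) = 1.818 m·K/W
ΣR = 0.002914 + 1.267×10^-4 + 1.818 = 1.821 m·K/W
Q' = ΔT/ΣR = (-151 °C − 21.4 °C)/1.821 = -94.7 W/m
(Negative Q' ⇒ heat flows inward; heat gain = 94.7 W/m.)

Q' = 94.7 W/m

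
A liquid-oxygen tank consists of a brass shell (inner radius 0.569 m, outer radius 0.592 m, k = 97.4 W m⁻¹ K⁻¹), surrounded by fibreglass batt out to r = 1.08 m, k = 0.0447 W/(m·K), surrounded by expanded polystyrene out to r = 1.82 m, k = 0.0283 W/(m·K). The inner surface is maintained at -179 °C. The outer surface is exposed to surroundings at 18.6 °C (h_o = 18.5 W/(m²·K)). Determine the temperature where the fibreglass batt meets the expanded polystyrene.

T = -68.0 °C

Resistance network (inner→outer):
  R_brass = (1/0.569 − 1/0.592)/(4πk) = 0.06828/(4π·97.4) = 5.579×10^-5 K/W
  R_fibreglass batt = (1/0.592 − 1/1.08)/(4πk) = 0.7633/(4π·0.0447) = 1.359 K/W
  R_expanded polystyrene = (1/1.08 − 1/1.82)/(4πk) = 0.3765/(4π·0.0283) = 1.059 K/W
  R_conv,out = 1/(4πr²h) = 1/(4π·1.82²·18.5) = 0.001299 K/W
ΣR = 5.579×10^-5 + 1.359 + 1.059 + 0.001299 = 2.419 K/W
Q = ΔT/ΣR = (-179 °C − 18.6 °C)/2.419 = -81.69 W
From the inner boundary to the fibreglass batt/expanded polystyrene interface, ΣR_partial = 1.359 K/W.
T_interface = T_in − Q·ΣR_partial = -179 °C − (-81.69)(1.359) = -68.0 °C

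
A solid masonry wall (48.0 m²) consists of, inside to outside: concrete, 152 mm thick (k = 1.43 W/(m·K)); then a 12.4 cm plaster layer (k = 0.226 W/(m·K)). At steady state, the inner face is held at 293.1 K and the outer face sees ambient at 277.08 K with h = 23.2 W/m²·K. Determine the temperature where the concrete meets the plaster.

Resistance network (inner→outer):
  R_concrete = L/(kA) = 0.152/(1.43·48.0) = 0.002214 K/W
  R_plaster = L/(kA) = 0.124/(0.226·48.0) = 0.01143 K/W
  R_conv,out = 1/(hA) = 1/(23.2·48.0) = 8.980×10^-4 K/W
ΣR = 0.002214 + 0.01143 + 8.980×10^-4 = 0.01454 K/W
Q = ΔT/ΣR = (293.1 K − 277.08 K)/0.01454 = 1102 W
From the inner boundary to the concrete/plaster interface, ΣR_partial = 0.002214 K/W.
T_interface = T_in − Q·ΣR_partial = 293.1 K − (1102)(0.002214) = 290.7 K

T = 290.7 K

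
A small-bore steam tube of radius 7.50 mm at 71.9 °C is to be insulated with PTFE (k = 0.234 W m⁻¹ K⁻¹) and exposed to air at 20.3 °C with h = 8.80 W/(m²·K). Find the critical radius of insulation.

For a cylinder, r_cr = k_ins/h = 0.234/8.80 = 0.0266 m = 2.66 cm

r_cr = 2.66 cm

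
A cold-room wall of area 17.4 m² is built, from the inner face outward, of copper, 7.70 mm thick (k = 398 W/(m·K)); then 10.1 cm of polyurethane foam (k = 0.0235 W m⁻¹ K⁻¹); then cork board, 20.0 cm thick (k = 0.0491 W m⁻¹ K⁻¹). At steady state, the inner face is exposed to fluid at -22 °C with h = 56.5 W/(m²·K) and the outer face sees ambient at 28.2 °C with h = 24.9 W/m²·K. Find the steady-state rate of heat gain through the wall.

Resistance network (inner→outer):
  R_conv,in = 1/(hA) = 1/(56.5·17.4) = 0.001017 K/W
  R_copper = L/(kA) = 0.00770/(398·17.4) = 1.112×10^-6 K/W
  R_polyurethane foam = L/(kA) = 0.101/(0.0235·17.4) = 0.2470 K/W
  R_cork board = L/(kA) = 0.200/(0.0491·17.4) = 0.2341 K/W
  R_conv,out = 1/(hA) = 1/(24.9·17.4) = 0.002308 K/W
ΣR = 0.001017 + 1.112×10^-6 + 0.2470 + 0.2341 + 0.002308 = 0.4844 K/W
Q = ΔT/ΣR = (-22 °C − 28.2 °C)/0.4844 = -104 W
(Negative Q ⇒ heat flows inward; heat gain = 104 W.)

Q = 104 W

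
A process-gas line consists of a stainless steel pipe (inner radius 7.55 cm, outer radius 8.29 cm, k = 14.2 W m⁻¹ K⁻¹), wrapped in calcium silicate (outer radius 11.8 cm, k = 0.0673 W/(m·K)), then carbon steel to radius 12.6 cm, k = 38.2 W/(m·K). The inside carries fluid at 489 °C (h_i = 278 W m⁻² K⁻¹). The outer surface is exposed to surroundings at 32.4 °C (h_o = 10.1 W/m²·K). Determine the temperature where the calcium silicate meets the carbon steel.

T = 91.5 °C

Treat each layer as a resistance in series:
  R'_conv,in = 1/(2πr h) = 1/(2π·0.0755·278) = 0.007583 m·K/W
  R'_stainless steel = ln(0.0829/0.0755)/(2πk) = 0.09350/(2π·14.2) = 0.001048 m·K/W
  R'_calcium silicate = ln(0.118/0.0829)/(2πk) = 0.3530/(2π·0.0673) = 0.8349 m·K/W
  R'_carbon steel = ln(0.126/0.118)/(2πk) = 0.06560/(2π·38.2) = 2.733×10^-4 m·K/W
  R'_conv,out = 1/(2πr h) = 1/(2π·0.126·10.1) = 0.1251 m·K/W
ΣR = 0.007583 + 0.001048 + 0.8349 + 2.733×10^-4 + 0.1251 = 0.9689 m·K/W
Q' = ΔT/ΣR = (489 °C − 32.4 °C)/0.9689 = 471.3 W/m
From the inner boundary to the calcium silicate/carbon steel interface, ΣR_partial = 0.8435 m·K/W.
T_interface = T_in − Q'·ΣR_partial = 489 °C − (471.3)(0.8435) = 91.5 °C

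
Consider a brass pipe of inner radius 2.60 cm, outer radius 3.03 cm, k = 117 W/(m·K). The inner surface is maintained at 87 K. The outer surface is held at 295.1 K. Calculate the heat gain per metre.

Q' = 1000 kW/m

Q' = 2πk·ΔT/ln(r₂/r₁) = 2π × 117 × 208.1 / ln(0.0303/0.0260) = 1.00×10^6 W/m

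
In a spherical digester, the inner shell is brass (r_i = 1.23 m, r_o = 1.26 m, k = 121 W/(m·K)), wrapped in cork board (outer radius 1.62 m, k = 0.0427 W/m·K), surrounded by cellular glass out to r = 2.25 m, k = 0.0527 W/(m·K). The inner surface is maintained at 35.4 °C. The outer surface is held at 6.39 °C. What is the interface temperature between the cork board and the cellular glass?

Series thermal resistances, inner to outer:
  R_brass = (1/1.23 − 1/1.26)/(4πk) = 0.01936/(4π·121) = 1.273×10^-5 K/W
  R_cork board = (1/1.26 − 1/1.62)/(4πk) = 0.1764/(4π·0.0427) = 0.3287 K/W
  R_cellular glass = (1/1.62 − 1/2.25)/(4πk) = 0.1728/(4π·0.0527) = 0.2610 K/W
ΣR = 1.273×10^-5 + 0.3287 + 0.2610 = 0.5897 K/W
Q = ΔT/ΣR = (35.4 °C − 6.39 °C)/0.5897 = 49.19 W
From the inner boundary to the cork board/cellular glass interface, ΣR_partial = 0.3287 K/W.
T_interface = T_in − Q·ΣR_partial = 35.4 °C − (49.19)(0.3287) = 19.2 °C

T = 19.2 °C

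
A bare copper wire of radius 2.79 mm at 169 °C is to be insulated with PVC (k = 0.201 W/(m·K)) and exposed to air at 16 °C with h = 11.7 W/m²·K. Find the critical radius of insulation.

r_cr = 1.72 cm

For a cylinder, r_cr = k_ins/h = 0.201/11.7 = 0.0172 m = 1.72 cm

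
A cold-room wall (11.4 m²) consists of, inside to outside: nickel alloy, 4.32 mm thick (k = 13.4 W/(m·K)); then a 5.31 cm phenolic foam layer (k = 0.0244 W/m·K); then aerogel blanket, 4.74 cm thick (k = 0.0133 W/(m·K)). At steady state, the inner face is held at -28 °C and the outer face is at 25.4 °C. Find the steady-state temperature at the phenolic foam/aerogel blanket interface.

Resistance network (inner→outer):
  R_nickel alloy = L/(kA) = 0.00432/(13.4·11.4) = 2.828×10^-5 K/W
  R_phenolic foam = L/(kA) = 0.0531/(0.0244·11.4) = 0.1909 K/W
  R_aerogel blanket = L/(kA) = 0.0474/(0.0133·11.4) = 0.3126 K/W
ΣR = 2.828×10^-5 + 0.1909 + 0.3126 = 0.5035 K/W
Q = ΔT/ΣR = (-28 °C − 25.4 °C)/0.5035 = -106.1 W
From the inner boundary to the phenolic foam/aerogel blanket interface, ΣR_partial = 0.1909 K/W.
T_interface = T_in − Q·ΣR_partial = -28 °C − (-106.1)(0.1909) = -7.75 °C

T = -7.75 °C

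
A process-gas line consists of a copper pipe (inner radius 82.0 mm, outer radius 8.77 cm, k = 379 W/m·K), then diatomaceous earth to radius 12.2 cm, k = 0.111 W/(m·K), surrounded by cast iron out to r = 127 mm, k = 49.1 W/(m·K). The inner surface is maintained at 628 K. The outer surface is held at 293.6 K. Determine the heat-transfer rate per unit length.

Series thermal resistances, inner to outer:
  R'_copper = ln(0.0877/0.0820)/(2πk) = 0.06720/(2π·379) = 2.822×10^-5 m·K/W
  R'_diatomaceous earth = ln(0.122/0.0877)/(2πk) = 0.3301/(2π·0.111) = 0.4733 m·K/W
  R'_cast iron = ln(0.127/0.122)/(2πk) = 0.04017/(2π·49.1) = 1.302×10^-4 m·K/W
ΣR = 2.822×10^-5 + 0.4733 + 1.302×10^-4 = 0.4735 m·K/W
Q' = ΔT/ΣR = (628 K − 293.6 K)/0.4735 = 706 W/m

Q' = 706 W/m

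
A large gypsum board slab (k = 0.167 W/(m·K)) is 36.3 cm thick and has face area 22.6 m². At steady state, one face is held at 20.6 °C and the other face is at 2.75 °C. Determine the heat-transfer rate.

Q = 186 W

Q = kA·ΔT/L = 0.167 × 22.6 × |20.6 °C − 2.75 °C| / 0.363 = 186 W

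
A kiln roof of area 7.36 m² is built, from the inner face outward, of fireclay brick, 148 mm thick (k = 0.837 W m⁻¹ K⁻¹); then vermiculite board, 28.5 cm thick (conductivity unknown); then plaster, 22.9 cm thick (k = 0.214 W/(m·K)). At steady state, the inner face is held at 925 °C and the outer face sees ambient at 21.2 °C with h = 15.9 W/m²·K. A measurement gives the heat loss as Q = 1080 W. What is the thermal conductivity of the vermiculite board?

k = 0.0588 W/m·K

ΣR = ΔT/Q = |925 − 21.2|/1080 = 0.8369 K/W
Known resistances:
  R_fireclay brick = L/(kA) = 0.148/(0.837·7.36) = 0.02402 K/W
  R_plaster = L/(kA) = 0.229/(0.214·7.36) = 0.1454 K/W
  R_conv,out = 1/(hA) = 1/(15.9·7.36) = 0.008545 K/W
R_vermiculite board = ΣR − ΣR_known = 0.8369 − 0.1780 = 0.6589 K/W
L/(kA) = 0.6589 ⇒ k = 0.285/(0.6589·7.36) = 0.0588 W/m·K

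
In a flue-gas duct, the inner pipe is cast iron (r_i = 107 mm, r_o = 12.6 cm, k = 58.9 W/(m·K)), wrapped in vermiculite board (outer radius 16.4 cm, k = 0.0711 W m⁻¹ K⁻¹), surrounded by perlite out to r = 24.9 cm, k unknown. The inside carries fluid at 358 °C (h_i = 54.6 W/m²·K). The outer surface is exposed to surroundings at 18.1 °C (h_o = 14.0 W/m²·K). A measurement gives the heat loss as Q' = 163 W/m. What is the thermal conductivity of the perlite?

k = 0.0467 W/m·K

ΣR = ΔT/Q' = |358 − 18.1|/163 = 2.085 m·K/W
Known resistances:
  R'_conv,in = 1/(2πr h) = 1/(2π·0.107·54.6) = 0.02724 m·K/W
  R'_cast iron = ln(0.126/0.107)/(2πk) = 0.1635/(2π·58.9) = 4.417×10^-4 m·K/W
  R'_vermiculite board = ln(0.164/0.126)/(2πk) = 0.2636/(2π·0.0711) = 0.5900 m·K/W
  R'_conv,out = 1/(2πr h) = 1/(2π·0.249·14.0) = 0.04566 m·K/W
R_perlite = ΣR − ΣR_known = 2.085 − 0.6633 = 1.422 m·K/W
ln(r₂/r₁)/(2πk) = 1.422 ⇒ k = 0.4176/(2π·1.422) = 0.0467 W/m·K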